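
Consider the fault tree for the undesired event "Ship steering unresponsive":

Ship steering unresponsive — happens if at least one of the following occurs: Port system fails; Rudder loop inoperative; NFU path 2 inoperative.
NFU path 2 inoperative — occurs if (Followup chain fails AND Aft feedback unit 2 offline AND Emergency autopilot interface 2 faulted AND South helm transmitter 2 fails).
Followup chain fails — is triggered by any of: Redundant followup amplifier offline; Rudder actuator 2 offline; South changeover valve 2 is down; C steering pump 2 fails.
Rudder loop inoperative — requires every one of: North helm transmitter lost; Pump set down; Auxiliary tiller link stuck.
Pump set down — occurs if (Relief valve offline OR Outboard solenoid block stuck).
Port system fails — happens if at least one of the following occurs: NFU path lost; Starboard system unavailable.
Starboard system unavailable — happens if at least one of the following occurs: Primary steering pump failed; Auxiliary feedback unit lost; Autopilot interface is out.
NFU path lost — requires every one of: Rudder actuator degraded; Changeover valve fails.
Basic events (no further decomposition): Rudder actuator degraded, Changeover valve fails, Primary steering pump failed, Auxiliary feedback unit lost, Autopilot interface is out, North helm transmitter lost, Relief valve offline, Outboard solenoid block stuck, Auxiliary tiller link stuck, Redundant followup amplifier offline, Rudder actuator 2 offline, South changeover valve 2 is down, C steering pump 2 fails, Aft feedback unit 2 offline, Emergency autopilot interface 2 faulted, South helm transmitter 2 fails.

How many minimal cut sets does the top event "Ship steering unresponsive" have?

NFU path lost [AND]: one cut set from each child combined → 1 × 1 = 1 cut set(s).
Starboard system unavailable [OR]: union of children's cut sets → 3 cut set(s).
Port system fails [OR]: union of children's cut sets → 4 cut set(s).
Pump set down [OR]: union of children's cut sets → 2 cut set(s).
Rudder loop inoperative [AND]: one cut set from each child combined → 1 × 2 × 1 = 2 cut set(s).
Followup chain fails [OR]: union of children's cut sets → 4 cut set(s).
NFU path 2 inoperative [AND]: one cut set from each child combined → 4 × 1 × 1 × 1 = 4 cut set(s).
Ship steering unresponsive [OR]: union of children's cut sets → 10 cut set(s).
Minimal cut sets: {Changeover valve fails, Rudder actuator degraded}; {Primary steering pump failed}; {Auxiliary feedback unit lost}; {Autopilot interface is out}; {Auxiliary tiller link stuck, North helm transmitter lost, Relief valve offline}; {Auxiliary tiller link stuck, North helm transmitter lost, Outboard solenoid block stuck}; {Aft feedback unit 2 offline, Emergency autopilot interface 2 faulted, Redundant followup amplifier offline, South helm transmitter 2 fails}; {Aft feedback unit 2 offline, Emergency autopilot interface 2 faulted, Rudder actuator 2 offline, South helm transmitter 2 fails}; {Aft feedback unit 2 offline, Emergency autopilot interface 2 faulted, South changeover valve 2 is down, South helm transmitter 2 fails}; {Aft feedback unit 2 offline, C steering pump 2 fails, Emergency autopilot interface 2 faulted, South helm transmitter 2 fails}.

10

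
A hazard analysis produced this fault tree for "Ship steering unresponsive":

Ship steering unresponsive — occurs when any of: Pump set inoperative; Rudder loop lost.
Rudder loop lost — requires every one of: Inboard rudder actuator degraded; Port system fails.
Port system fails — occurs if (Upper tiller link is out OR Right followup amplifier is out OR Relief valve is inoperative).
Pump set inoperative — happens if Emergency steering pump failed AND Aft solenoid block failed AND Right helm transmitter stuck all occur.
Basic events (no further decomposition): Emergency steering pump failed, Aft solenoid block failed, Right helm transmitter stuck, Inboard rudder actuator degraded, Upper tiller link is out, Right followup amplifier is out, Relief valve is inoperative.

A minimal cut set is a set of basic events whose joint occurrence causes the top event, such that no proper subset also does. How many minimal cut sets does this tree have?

Pump set inoperative [AND]: one cut set from each child combined → 1 × 1 × 1 = 1 cut set(s).
Port system fails [OR]: union of children's cut sets → 3 cut set(s).
Rudder loop lost [AND]: one cut set from each child combined → 1 × 3 = 3 cut set(s).
Ship steering unresponsive [OR]: union of children's cut sets → 4 cut set(s).
Minimal cut sets: {Aft solenoid block failed, Emergency steering pump failed, Right helm transmitter stuck}; {Inboard rudder actuator degraded, Upper tiller link is out}; {Inboard rudder actuator degraded, Right followup amplifier is out}; {Inboard rudder actuator degraded, Relief valve is inoperative}.

4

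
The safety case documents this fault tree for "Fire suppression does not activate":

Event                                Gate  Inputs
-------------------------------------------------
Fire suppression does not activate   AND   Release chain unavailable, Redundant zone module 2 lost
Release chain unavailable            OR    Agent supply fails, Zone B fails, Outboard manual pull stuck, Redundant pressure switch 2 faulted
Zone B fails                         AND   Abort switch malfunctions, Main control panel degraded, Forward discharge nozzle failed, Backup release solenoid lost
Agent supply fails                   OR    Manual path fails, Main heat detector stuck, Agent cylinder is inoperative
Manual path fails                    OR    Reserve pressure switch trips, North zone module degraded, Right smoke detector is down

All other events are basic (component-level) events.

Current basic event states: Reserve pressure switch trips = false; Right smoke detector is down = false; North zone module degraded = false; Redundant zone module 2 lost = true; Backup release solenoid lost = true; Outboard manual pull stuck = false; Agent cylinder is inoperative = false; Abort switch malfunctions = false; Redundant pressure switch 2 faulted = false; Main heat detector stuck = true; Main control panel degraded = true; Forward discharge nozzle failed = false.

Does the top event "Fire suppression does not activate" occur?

Manual path fails [OR]: Reserve pressure switch trips=not, North zone module degraded=not, Right smoke detector is down=not → no input occurs → does not occur.
Agent supply fails [OR]: Manual path fails=not, Main heat detector stuck=occurs, Agent cylinder is inoperative=not → at least one input occurs → occurs.
Zone B fails [AND]: Abort switch malfunctions=not, Main control panel degraded=occurs, Forward discharge nozzle failed=not, Backup release solenoid lost=occurs → not all inputs occur → does not occur.
Release chain unavailable [OR]: Agent supply fails=occurs, Zone B fails=not, Outboard manual pull stuck=not, Redundant pressure switch 2 faulted=not → at least one input occurs → occurs.
Fire suppression does not activate [AND]: Release chain unavailable=occurs, Redundant zone module 2 lost=occurs → all inputs occur → occurs.

Yes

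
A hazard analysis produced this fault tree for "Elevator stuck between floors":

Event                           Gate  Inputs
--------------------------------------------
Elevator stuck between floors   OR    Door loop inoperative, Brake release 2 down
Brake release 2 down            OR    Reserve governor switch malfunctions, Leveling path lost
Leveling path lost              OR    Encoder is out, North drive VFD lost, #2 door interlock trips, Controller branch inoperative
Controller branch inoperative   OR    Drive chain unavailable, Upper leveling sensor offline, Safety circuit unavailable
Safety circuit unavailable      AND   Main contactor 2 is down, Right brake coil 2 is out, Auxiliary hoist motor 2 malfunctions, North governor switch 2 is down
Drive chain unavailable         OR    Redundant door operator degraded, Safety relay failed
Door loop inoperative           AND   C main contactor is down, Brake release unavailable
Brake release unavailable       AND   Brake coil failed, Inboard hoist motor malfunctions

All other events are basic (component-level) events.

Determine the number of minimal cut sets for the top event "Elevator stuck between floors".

Brake release unavailable [AND]: one cut set from each child combined → 1 × 1 = 1 cut set(s).
Door loop inoperative [AND]: one cut set from each child combined → 1 × 1 = 1 cut set(s).
Drive chain unavailable [OR]: union of children's cut sets → 2 cut set(s).
Safety circuit unavailable [AND]: one cut set from each child combined → 1 × 1 × 1 × 1 = 1 cut set(s).
Controller branch inoperative [OR]: union of children's cut sets → 4 cut set(s).
Leveling path lost [OR]: union of children's cut sets → 7 cut set(s).
Brake release 2 down [OR]: union of children's cut sets → 8 cut set(s).
Elevator stuck between floors [OR]: union of children's cut sets → 9 cut set(s).
Minimal cut sets: {Brake coil failed, C main contactor is down, Inboard hoist motor malfunctions}; {Reserve governor switch malfunctions}; {Encoder is out}; {North drive VFD lost}; {#2 door interlock trips}; {Redundant door operator degraded}; {Safety relay failed}; {Upper leveling sensor offline}; {Auxiliary hoist motor 2 malfunctions, Main contactor 2 is down, North governor switch 2 is down, Right brake coil 2 is out}.

9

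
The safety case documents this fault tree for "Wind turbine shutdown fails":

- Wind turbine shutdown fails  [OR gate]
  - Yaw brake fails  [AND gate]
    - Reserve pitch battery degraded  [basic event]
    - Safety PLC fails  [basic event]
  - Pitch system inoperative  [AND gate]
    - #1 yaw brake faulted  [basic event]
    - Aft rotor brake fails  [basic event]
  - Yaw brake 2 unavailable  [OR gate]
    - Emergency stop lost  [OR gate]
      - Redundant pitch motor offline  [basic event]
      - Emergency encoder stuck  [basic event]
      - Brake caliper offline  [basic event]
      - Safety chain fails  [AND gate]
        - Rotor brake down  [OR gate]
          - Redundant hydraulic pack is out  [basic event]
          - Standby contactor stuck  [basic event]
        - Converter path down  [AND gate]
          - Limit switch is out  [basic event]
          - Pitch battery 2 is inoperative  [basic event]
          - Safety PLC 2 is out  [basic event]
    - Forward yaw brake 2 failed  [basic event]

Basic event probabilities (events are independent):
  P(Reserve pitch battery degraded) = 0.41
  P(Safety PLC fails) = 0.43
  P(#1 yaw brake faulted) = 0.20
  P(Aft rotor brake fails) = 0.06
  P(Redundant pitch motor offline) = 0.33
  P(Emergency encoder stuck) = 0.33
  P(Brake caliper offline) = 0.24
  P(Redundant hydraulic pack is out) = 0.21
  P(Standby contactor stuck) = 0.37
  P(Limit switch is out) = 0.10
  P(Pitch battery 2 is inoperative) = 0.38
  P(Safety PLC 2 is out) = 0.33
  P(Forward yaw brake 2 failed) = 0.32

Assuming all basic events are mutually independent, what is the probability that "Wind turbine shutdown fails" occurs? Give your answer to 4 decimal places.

P(Yaw brake fails) [AND] = 0.41 × 0.43 = 0.176300
P(Pitch system inoperative) [AND] = 0.20 × 0.06 = 0.012000
P(Rotor brake down) [OR] = 1 − (1−0.21) × (1−0.37) = 0.502300
P(Converter path down) [AND] = 0.10 × 0.38 × 0.33 = 0.012540
P(Safety chain fails) [AND] = 0.502300 × 0.012540 = 0.006299
P(Emergency stop lost) [OR] = 1 − (1−0.33) × (1−0.33) × (1−0.24) × (1−0.006299) = 0.660985
P(Yaw brake 2 unavailable) [OR] = 1 − (1−0.660985) × (1−0.32) = 0.769470
P(Wind turbine shutdown fails) [OR] = 1 − (1−0.176300) × (1−0.012000) × (1−0.769470) = 0.812391
Rounded to 4 decimal places: P(Wind turbine shutdown fails) ≈ 0.8124.

0.8124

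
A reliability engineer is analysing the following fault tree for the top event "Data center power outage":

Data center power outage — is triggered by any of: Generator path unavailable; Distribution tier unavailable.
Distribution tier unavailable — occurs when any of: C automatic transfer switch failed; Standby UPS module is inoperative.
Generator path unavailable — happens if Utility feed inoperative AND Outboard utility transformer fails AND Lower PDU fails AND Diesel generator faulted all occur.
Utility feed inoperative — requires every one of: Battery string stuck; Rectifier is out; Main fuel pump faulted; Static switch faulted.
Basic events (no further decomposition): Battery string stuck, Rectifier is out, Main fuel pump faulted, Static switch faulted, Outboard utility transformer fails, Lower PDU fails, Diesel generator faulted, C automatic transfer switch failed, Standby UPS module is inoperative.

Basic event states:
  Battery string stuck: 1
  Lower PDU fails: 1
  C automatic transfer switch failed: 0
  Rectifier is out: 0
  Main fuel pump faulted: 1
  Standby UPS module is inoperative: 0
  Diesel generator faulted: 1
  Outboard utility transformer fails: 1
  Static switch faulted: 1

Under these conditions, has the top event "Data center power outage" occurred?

Utility feed inoperative [AND]: Battery string stuck=occurs, Rectifier is out=not, Main fuel pump faulted=occurs, Static switch faulted=occurs → not all inputs occur → does not occur.
Generator path unavailable [AND]: Utility feed inoperative=not, Outboard utility transformer fails=occurs, Lower PDU fails=occurs, Diesel generator faulted=occurs → not all inputs occur → does not occur.
Distribution tier unavailable [OR]: C automatic transfer switch failed=not, Standby UPS module is inoperative=not → no input occurs → does not occur.
Data center power outage [OR]: Generator path unavailable=not, Distribution tier unavailable=not → no input occurs → does not occur.

No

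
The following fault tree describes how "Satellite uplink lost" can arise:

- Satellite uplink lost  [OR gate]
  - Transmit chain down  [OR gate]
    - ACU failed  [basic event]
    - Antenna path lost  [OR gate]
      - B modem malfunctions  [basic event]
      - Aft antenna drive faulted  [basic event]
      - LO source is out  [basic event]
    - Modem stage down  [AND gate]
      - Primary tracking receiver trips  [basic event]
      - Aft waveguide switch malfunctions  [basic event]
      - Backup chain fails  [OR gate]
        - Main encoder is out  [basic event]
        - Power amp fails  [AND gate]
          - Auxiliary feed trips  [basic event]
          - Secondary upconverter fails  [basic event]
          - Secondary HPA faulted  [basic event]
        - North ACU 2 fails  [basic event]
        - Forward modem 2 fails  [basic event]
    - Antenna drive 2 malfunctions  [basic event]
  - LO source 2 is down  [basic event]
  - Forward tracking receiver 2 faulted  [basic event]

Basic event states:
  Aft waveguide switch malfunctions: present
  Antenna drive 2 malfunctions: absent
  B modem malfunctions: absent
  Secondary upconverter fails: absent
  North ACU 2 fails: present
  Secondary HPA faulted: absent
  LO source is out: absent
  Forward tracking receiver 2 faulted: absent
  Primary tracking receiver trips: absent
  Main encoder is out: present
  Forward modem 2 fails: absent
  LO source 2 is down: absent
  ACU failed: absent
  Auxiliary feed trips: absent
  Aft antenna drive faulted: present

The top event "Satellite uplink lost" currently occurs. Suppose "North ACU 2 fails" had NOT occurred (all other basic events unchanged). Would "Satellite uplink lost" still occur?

Yes

Counterfactual: set "North ACU 2 fails" to not occurred.
Antenna path lost [OR]: B modem malfunctions=not, Aft antenna drive faulted=occurs, LO source is out=not → at least one input occurs → occurs.
Power amp fails [AND]: Auxiliary feed trips=not, Secondary upconverter fails=not, Secondary HPA faulted=not → not all inputs occur → does not occur.
Backup chain fails [OR]: Main encoder is out=occurs, Power amp fails=not, North ACU 2 fails=not, Forward modem 2 fails=not → at least one input occurs → occurs.
Modem stage down [AND]: Primary tracking receiver trips=not, Aft waveguide switch malfunctions=occurs, Backup chain fails=occurs → not all inputs occur → does not occur.
Transmit chain down [OR]: ACU failed=not, Antenna path lost=occurs, Modem stage down=not, Antenna drive 2 malfunctions=not → at least one input occurs → occurs.
Satellite uplink lost [OR]: Transmit chain down=occurs, LO source 2 is down=not, Forward tracking receiver 2 faulted=not → at least one input occurs → occurs.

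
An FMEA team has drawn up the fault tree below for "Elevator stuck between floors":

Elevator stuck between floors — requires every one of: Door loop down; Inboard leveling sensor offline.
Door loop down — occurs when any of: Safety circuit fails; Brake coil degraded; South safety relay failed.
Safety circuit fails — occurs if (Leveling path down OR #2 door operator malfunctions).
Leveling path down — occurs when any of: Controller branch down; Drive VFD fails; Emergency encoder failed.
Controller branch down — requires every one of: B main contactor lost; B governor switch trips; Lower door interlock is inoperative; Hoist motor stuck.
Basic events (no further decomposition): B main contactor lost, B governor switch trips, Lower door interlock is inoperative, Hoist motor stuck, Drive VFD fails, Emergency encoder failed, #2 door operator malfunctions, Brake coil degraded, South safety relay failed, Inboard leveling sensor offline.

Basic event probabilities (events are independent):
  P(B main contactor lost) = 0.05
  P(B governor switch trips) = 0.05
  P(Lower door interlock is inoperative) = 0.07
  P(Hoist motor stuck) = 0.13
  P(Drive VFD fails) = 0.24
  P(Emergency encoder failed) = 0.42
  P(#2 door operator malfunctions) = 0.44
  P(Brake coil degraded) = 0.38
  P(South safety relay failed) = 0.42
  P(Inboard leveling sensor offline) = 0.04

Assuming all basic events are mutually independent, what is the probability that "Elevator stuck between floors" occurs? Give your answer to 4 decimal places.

0.0364

P(Controller branch down) [AND] = 0.05 × 0.05 × 0.07 × 0.13 = 0.000023
P(Leveling path down) [OR] = 1 − (1−0.000023) × (1−0.24) × (1−0.42) = 0.559210
P(Safety circuit fails) [OR] = 1 − (1−0.559210) × (1−0.44) = 0.753158
P(Door loop down) [OR] = 1 − (1−0.753158) × (1−0.38) × (1−0.42) = 0.911236
P(Elevator stuck between floors) [AND] = 0.911236 × 0.04 = 0.036449
Rounded to 4 decimal places: P(Elevator stuck between floors) ≈ 0.0364.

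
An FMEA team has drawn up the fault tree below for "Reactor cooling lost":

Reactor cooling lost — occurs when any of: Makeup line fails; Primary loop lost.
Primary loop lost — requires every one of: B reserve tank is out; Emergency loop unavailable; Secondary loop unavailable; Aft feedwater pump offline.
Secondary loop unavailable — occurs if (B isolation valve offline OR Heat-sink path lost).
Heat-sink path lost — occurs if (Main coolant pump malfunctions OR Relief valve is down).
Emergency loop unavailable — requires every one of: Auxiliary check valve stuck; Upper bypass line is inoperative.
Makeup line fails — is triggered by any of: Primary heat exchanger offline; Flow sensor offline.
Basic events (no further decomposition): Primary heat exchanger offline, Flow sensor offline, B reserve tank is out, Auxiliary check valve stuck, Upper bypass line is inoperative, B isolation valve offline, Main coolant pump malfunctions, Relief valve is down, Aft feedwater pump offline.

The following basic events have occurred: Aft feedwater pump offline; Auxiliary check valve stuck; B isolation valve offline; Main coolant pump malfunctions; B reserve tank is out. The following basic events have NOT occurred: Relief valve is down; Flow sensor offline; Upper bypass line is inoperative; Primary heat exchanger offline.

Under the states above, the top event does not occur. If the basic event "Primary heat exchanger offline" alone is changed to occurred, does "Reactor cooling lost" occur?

Counterfactual: set "Primary heat exchanger offline" to occurred.
Makeup line fails [OR]: Primary heat exchanger offline=occurs, Flow sensor offline=not → at least one input occurs → occurs.
Emergency loop unavailable [AND]: Auxiliary check valve stuck=occurs, Upper bypass line is inoperative=not → not all inputs occur → does not occur.
Heat-sink path lost [OR]: Main coolant pump malfunctions=occurs, Relief valve is down=not → at least one input occurs → occurs.
Secondary loop unavailable [OR]: B isolation valve offline=occurs, Heat-sink path lost=occurs → at least one input occurs → occurs.
Primary loop lost [AND]: B reserve tank is out=occurs, Emergency loop unavailable=not, Secondary loop unavailable=occurs, Aft feedwater pump offline=occurs → not all inputs occur → does not occur.
Reactor cooling lost [OR]: Makeup line fails=occurs, Primary loop lost=not → at least one input occurs → occurs.

Yes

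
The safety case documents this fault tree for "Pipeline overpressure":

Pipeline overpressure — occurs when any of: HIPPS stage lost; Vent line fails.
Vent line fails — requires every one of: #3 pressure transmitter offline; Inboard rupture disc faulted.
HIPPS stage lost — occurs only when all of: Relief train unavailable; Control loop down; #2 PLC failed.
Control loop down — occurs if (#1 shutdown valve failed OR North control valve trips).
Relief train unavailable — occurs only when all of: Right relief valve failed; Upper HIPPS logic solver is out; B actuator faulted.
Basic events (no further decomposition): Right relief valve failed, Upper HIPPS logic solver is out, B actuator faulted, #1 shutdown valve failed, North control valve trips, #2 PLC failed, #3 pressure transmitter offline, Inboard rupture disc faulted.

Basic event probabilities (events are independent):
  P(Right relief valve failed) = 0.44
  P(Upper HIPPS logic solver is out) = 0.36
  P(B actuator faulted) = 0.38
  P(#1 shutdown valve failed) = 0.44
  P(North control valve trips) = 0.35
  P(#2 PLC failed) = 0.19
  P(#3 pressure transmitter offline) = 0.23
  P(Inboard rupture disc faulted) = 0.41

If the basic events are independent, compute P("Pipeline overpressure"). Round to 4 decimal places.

0.1009

P(Relief train unavailable) [AND] = 0.44 × 0.36 × 0.38 = 0.060192
P(Control loop down) [OR] = 1 − (1−0.44) × (1−0.35) = 0.636000
P(HIPPS stage lost) [AND] = 0.060192 × 0.636000 × 0.19 = 0.007274
P(Vent line fails) [AND] = 0.23 × 0.41 = 0.094300
P(Pipeline overpressure) [OR] = 1 − (1−0.007274) × (1−0.094300) = 0.100888
Rounded to 4 decimal places: P(Pipeline overpressure) ≈ 0.1009.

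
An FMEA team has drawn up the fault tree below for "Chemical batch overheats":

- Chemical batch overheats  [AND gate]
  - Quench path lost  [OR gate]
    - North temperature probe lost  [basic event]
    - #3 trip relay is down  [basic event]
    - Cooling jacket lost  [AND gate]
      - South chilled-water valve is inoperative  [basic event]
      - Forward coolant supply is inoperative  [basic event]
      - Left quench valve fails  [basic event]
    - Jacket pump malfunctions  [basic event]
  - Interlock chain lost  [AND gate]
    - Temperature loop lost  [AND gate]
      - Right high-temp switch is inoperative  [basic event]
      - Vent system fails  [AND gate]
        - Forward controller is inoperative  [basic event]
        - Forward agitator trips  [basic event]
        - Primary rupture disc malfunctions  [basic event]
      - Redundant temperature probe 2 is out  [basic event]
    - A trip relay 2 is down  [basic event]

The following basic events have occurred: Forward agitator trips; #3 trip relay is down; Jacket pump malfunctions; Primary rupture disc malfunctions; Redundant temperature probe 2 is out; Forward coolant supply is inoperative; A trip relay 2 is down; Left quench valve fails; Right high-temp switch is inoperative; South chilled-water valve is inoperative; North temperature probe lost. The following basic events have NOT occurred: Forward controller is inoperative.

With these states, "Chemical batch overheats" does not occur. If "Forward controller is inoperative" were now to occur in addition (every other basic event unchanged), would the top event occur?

Yes

Counterfactual: set "Forward controller is inoperative" to occurred.
Cooling jacket lost [AND]: South chilled-water valve is inoperative=occurs, Forward coolant supply is inoperative=occurs, Left quench valve fails=occurs → all inputs occur → occurs.
Quench path lost [OR]: North temperature probe lost=occurs, #3 trip relay is down=occurs, Cooling jacket lost=occurs, Jacket pump malfunctions=occurs → at least one input occurs → occurs.
Vent system fails [AND]: Forward controller is inoperative=occurs, Forward agitator trips=occurs, Primary rupture disc malfunctions=occurs → all inputs occur → occurs.
Temperature loop lost [AND]: Right high-temp switch is inoperative=occurs, Vent system fails=occurs, Redundant temperature probe 2 is out=occurs → all inputs occur → occurs.
Interlock chain lost [AND]: Temperature loop lost=occurs, A trip relay 2 is down=occurs → all inputs occur → occurs.
Chemical batch overheats [AND]: Quench path lost=occurs, Interlock chain lost=occurs → all inputs occur → occurs.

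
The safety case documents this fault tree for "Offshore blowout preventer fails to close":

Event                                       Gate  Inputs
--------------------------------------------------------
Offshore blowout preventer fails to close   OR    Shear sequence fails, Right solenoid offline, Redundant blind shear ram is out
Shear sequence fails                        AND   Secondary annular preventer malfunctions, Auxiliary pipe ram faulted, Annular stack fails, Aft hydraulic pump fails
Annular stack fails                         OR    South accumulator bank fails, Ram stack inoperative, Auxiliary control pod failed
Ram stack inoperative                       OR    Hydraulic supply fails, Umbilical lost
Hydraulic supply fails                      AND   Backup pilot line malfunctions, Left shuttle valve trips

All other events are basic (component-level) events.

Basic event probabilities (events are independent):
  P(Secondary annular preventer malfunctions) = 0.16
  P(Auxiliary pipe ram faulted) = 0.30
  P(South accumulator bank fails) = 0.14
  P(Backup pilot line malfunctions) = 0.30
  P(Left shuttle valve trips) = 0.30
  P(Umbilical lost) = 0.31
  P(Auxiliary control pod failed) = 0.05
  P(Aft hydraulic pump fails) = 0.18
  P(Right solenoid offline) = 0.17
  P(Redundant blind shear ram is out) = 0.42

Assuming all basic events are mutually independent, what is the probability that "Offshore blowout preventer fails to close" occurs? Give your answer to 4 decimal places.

0.5206

P(Hydraulic supply fails) [AND] = 0.30 × 0.30 = 0.090000
P(Ram stack inoperative) [OR] = 1 − (1−0.090000) × (1−0.31) = 0.372100
P(Annular stack fails) [OR] = 1 − (1−0.14) × (1−0.372100) × (1−0.05) = 0.487006
P(Shear sequence fails) [AND] = 0.16 × 0.30 × 0.487006 × 0.18 = 0.004208
P(Offshore blowout preventer fails to close) [OR] = 1 − (1−0.004208) × (1−0.17) × (1−0.42) = 0.520626
Rounded to 4 decimal places: P(Offshore blowout preventer fails to close) ≈ 0.5206.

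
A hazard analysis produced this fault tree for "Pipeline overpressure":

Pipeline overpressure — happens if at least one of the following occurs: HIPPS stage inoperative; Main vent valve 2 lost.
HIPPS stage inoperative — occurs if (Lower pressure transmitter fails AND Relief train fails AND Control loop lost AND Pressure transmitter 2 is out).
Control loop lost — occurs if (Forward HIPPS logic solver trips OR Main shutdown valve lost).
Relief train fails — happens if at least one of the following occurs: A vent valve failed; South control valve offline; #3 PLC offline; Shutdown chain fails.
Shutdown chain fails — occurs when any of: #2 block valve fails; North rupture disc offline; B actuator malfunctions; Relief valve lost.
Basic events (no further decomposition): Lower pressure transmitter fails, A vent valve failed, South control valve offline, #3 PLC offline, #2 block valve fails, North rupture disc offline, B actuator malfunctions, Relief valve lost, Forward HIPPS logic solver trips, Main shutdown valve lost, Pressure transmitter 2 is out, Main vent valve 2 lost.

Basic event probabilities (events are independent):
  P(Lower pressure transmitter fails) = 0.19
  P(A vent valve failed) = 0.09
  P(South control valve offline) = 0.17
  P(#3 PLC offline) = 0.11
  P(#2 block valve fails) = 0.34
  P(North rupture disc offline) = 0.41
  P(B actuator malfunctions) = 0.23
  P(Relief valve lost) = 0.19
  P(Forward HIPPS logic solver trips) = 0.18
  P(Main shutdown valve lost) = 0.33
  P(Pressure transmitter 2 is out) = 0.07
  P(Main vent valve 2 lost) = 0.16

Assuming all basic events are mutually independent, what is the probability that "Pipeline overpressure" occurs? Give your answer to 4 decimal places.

P(Shutdown chain fails) [OR] = 1 − (1−0.34) × (1−0.41) × (1−0.23) × (1−0.19) = 0.757131
P(Relief train fails) [OR] = 1 − (1−0.09) × (1−0.17) × (1−0.11) × (1−0.757131) = 0.836739
P(Control loop lost) [OR] = 1 − (1−0.18) × (1−0.33) = 0.450600
P(HIPPS stage inoperative) [AND] = 0.19 × 0.836739 × 0.450600 × 0.07 = 0.005015
P(Pipeline overpressure) [OR] = 1 − (1−0.005015) × (1−0.16) = 0.164213
Rounded to 4 decimal places: P(Pipeline overpressure) ≈ 0.1642.

0.1642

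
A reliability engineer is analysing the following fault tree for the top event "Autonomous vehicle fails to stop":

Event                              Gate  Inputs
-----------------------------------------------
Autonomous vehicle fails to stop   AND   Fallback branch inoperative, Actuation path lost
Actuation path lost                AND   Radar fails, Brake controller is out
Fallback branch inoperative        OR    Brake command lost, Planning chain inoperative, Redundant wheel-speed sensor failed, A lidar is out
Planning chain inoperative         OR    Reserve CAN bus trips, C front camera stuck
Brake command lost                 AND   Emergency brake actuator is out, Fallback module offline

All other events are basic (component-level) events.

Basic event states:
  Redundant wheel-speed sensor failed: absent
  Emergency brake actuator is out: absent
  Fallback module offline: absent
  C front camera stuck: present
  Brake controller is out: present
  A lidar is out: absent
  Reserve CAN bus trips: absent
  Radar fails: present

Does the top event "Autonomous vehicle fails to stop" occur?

Brake command lost [AND]: Emergency brake actuator is out=not, Fallback module offline=not → not all inputs occur → does not occur.
Planning chain inoperative [OR]: Reserve CAN bus trips=not, C front camera stuck=occurs → at least one input occurs → occurs.
Fallback branch inoperative [OR]: Brake command lost=not, Planning chain inoperative=occurs, Redundant wheel-speed sensor failed=not, A lidar is out=not → at least one input occurs → occurs.
Actuation path lost [AND]: Radar fails=occurs, Brake controller is out=occurs → all inputs occur → occurs.
Autonomous vehicle fails to stop [AND]: Fallback branch inoperative=occurs, Actuation path lost=occurs → all inputs occur → occurs.

Yes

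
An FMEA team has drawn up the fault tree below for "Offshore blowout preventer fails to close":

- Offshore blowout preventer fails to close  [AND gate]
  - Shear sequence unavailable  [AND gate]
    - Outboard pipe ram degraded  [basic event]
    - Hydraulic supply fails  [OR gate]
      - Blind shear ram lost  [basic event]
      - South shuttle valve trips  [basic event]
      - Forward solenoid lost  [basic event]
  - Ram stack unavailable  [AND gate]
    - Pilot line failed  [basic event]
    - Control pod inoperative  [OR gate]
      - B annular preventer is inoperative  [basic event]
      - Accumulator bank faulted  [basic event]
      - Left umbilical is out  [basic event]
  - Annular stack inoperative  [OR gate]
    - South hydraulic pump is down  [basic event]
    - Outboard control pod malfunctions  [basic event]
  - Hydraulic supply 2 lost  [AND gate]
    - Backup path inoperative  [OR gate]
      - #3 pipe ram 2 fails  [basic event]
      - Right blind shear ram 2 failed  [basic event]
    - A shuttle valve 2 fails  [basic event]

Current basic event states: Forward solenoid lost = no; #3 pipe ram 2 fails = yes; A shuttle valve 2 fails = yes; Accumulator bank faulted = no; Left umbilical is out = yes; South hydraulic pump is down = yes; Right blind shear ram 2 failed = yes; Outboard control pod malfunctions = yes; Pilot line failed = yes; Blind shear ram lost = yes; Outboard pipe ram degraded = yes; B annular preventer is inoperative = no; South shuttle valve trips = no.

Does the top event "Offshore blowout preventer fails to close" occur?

Yes

Hydraulic supply fails [OR]: Blind shear ram lost=occurs, South shuttle valve trips=not, Forward solenoid lost=not → at least one input occurs → occurs.
Shear sequence unavailable [AND]: Outboard pipe ram degraded=occurs, Hydraulic supply fails=occurs → all inputs occur → occurs.
Control pod inoperative [OR]: B annular preventer is inoperative=not, Accumulator bank faulted=not, Left umbilical is out=occurs → at least one input occurs → occurs.
Ram stack unavailable [AND]: Pilot line failed=occurs, Control pod inoperative=occurs → all inputs occur → occurs.
Annular stack inoperative [OR]: South hydraulic pump is down=occurs, Outboard control pod malfunctions=occurs → at least one input occurs → occurs.
Backup path inoperative [OR]: #3 pipe ram 2 fails=occurs, Right blind shear ram 2 failed=occurs → at least one input occurs → occurs.
Hydraulic supply 2 lost [AND]: Backup path inoperative=occurs, A shuttle valve 2 fails=occurs → all inputs occur → occurs.
Offshore blowout preventer fails to close [AND]: Shear sequence unavailable=occurs, Ram stack unavailable=occurs, Annular stack inoperative=occurs, Hydraulic supply 2 lost=occurs → all inputs occur → occurs.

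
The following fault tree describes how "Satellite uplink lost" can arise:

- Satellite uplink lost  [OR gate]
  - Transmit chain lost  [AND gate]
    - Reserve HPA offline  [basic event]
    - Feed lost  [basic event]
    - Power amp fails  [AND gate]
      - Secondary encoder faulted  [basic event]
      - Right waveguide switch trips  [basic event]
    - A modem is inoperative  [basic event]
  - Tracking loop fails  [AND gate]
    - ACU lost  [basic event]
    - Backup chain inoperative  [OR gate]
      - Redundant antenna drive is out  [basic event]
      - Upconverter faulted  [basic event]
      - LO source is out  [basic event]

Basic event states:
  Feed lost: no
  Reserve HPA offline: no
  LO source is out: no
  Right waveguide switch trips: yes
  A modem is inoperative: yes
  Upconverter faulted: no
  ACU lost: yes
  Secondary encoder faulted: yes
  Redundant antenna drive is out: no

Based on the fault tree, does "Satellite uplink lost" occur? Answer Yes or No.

No

Power amp fails [AND]: Secondary encoder faulted=occurs, Right waveguide switch trips=occurs → all inputs occur → occurs.
Transmit chain lost [AND]: Reserve HPA offline=not, Feed lost=not, Power amp fails=occurs, A modem is inoperative=occurs → not all inputs occur → does not occur.
Backup chain inoperative [OR]: Redundant antenna drive is out=not, Upconverter faulted=not, LO source is out=not → no input occurs → does not occur.
Tracking loop fails [AND]: ACU lost=occurs, Backup chain inoperative=not → not all inputs occur → does not occur.
Satellite uplink lost [OR]: Transmit chain lost=not, Tracking loop fails=not → no input occurs → does not occur.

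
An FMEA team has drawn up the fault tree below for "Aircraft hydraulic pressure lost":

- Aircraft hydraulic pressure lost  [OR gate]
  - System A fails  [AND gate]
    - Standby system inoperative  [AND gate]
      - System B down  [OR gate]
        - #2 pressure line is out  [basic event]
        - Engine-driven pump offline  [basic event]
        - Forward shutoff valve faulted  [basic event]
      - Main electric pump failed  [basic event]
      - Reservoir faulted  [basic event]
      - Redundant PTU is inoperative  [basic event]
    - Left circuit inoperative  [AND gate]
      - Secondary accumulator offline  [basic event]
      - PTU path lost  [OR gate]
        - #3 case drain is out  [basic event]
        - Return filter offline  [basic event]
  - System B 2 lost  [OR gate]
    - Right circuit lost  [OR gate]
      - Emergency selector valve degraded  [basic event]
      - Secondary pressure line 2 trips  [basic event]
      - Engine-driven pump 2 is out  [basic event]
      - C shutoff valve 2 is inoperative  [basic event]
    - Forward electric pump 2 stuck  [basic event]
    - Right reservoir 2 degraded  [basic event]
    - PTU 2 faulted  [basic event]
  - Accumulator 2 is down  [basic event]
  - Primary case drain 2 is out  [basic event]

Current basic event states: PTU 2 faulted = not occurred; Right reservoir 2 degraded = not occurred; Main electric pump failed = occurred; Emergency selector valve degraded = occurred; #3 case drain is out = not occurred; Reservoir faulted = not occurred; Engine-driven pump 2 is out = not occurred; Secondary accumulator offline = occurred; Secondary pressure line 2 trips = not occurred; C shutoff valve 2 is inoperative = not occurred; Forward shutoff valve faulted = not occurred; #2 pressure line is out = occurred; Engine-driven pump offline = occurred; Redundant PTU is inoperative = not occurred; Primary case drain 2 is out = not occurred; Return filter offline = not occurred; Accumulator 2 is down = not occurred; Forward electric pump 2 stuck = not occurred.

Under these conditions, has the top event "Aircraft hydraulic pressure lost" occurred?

Yes

System B down [OR]: #2 pressure line is out=occurs, Engine-driven pump offline=occurs, Forward shutoff valve faulted=not → at least one input occurs → occurs.
Standby system inoperative [AND]: System B down=occurs, Main electric pump failed=occurs, Reservoir faulted=not, Redundant PTU is inoperative=not → not all inputs occur → does not occur.
PTU path lost [OR]: #3 case drain is out=not, Return filter offline=not → no input occurs → does not occur.
Left circuit inoperative [AND]: Secondary accumulator offline=occurs, PTU path lost=not → not all inputs occur → does not occur.
System A fails [AND]: Standby system inoperative=not, Left circuit inoperative=not → not all inputs occur → does not occur.
Right circuit lost [OR]: Emergency selector valve degraded=occurs, Secondary pressure line 2 trips=not, Engine-driven pump 2 is out=not, C shutoff valve 2 is inoperative=not → at least one input occurs → occurs.
System B 2 lost [OR]: Right circuit lost=occurs, Forward electric pump 2 stuck=not, Right reservoir 2 degraded=not, PTU 2 faulted=not → at least one input occurs → occurs.
Aircraft hydraulic pressure lost [OR]: System A fails=not, System B 2 lost=occurs, Accumulator 2 is down=not, Primary case drain 2 is out=not → at least one input occurs → occurs.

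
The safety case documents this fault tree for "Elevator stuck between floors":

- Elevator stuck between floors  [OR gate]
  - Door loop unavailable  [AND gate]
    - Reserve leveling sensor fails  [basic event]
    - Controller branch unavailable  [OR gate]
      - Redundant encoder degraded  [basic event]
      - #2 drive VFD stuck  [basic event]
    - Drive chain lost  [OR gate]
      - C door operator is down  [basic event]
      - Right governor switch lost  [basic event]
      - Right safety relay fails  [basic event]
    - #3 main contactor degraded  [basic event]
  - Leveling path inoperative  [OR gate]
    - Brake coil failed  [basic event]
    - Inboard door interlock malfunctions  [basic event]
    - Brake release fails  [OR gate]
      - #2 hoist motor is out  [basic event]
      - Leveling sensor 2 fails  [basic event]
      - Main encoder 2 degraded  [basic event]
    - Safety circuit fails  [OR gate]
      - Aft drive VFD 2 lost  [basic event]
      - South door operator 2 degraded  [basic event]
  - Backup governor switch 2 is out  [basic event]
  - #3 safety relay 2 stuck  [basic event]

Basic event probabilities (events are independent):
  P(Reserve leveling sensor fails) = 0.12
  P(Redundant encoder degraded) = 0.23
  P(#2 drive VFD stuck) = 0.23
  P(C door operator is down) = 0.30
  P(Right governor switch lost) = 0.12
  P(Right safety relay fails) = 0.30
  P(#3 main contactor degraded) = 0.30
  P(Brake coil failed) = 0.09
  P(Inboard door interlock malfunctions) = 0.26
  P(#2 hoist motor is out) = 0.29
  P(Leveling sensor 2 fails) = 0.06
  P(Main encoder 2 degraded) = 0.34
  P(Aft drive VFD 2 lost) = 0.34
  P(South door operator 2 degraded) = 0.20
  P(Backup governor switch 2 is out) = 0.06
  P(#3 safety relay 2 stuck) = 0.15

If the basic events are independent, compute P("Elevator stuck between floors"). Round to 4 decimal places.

0.8759

P(Controller branch unavailable) [OR] = 1 − (1−0.23) × (1−0.23) = 0.407100
P(Drive chain lost) [OR] = 1 − (1−0.30) × (1−0.12) × (1−0.30) = 0.568800
P(Door loop unavailable) [AND] = 0.12 × 0.407100 × 0.568800 × 0.30 = 0.008336
P(Brake release fails) [OR] = 1 − (1−0.29) × (1−0.06) × (1−0.34) = 0.559516
P(Safety circuit fails) [OR] = 1 − (1−0.34) × (1−0.20) = 0.472000
P(Leveling path inoperative) [OR] = 1 − (1−0.09) × (1−0.26) × (1−0.559516) × (1−0.472000) = 0.843384
P(Elevator stuck between floors) [OR] = 1 − (1−0.008336) × (1−0.843384) × (1−0.06) × (1−0.15) = 0.875907
Rounded to 4 decimal places: P(Elevator stuck between floors) ≈ 0.8759.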